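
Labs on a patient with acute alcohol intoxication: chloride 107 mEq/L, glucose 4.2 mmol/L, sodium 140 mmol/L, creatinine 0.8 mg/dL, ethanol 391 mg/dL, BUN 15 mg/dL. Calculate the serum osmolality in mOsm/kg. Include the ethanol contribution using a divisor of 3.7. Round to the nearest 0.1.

395.2 mOsm/kg

Calculated osmolality = 2·Na + glucose + BUN/2.8 + ethanol/3.7
= 2·140 + 4.2 + 15/2.8 + 391/3.7
= 280 + 4.20 + 5.36 + 105.68
= 395.24 mOsm/kg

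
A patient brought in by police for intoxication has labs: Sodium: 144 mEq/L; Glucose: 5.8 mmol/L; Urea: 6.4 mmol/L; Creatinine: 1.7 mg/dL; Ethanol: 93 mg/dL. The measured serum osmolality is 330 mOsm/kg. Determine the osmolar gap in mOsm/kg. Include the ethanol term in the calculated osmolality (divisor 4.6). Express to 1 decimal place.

9.6 mOsm/kg

Calculated osmolality = 2·Na + glucose + urea + ethanol/4.6
= 2·144 + 5.8 + 6.4 + 93/4.6
= 288 + 5.80 + 6.40 + 20.22
= 320.42 mOsm/kg ≈ 320.4 mOsm/kg
Osmolar gap = measured − calculated = 330 − 320.4 = 9.6 mOsm/kg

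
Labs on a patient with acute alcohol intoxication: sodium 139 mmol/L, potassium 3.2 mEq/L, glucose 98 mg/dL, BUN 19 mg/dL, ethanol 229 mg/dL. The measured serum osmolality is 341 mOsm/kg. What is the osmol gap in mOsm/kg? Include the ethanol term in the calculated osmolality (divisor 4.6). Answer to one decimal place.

1.0 mOsm/kg

Calculated osmolality = 2·Na + glucose/18 + BUN/2.8 + ethanol/4.6
= 2·139 + 98/18 + 19/2.8 + 229/4.6
= 278 + 5.44 + 6.79 + 49.78
= 340.01 mOsm/kg ≈ 340.0 mOsm/kg
Osmolar gap = measured − calculated = 341 − 340.0 = 1.0 mOsm/kg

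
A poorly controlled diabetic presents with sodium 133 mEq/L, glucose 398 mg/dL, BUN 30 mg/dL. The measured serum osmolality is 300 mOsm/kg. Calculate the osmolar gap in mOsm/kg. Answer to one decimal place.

1.2 mOsm/kg

Calculated osmolality = 2·Na + glucose/18 + BUN/2.8
= 2·133 + 398/18 + 30/2.8
= 266 + 22.11 + 10.71
= 298.82 mOsm/kg ≈ 298.8 mOsm/kg
Osmolar gap = measured − calculated = 300 − 298.8 = 1.2 mOsm/kg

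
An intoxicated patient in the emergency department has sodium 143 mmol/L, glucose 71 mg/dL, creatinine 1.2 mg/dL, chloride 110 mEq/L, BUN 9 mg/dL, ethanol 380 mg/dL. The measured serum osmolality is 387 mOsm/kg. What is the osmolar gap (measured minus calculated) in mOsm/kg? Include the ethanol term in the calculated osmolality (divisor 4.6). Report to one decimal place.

11.2 mOsm/kg

Calculated osmolality = 2·Na + glucose/18 + BUN/2.8 + ethanol/4.6
= 2·143 + 71/18 + 9/2.8 + 380/4.6
= 286 + 3.94 + 3.21 + 82.61
= 375.76 mOsm/kg ≈ 375.8 mOsm/kg
Osmolar gap = measured − calculated = 387 − 375.8 = 11.2 mOsm/kg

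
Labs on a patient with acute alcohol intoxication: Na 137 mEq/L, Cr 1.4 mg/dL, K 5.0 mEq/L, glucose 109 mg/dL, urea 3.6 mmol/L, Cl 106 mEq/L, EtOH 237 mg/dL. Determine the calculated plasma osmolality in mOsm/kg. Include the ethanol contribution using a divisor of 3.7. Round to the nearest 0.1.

347.7 mOsm/kg

Calculated osmolality = 2·Na + glucose/18 + urea + ethanol/3.7
= 2·137 + 109/18 + 3.6 + 237/3.7
= 274 + 6.06 + 3.60 + 64.05
= 347.71 mOsm/kg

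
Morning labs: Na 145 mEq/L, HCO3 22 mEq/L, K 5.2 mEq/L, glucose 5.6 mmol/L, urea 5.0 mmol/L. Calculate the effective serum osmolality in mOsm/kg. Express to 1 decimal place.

295.6 mOsm/kg

Effective osmolality excludes urea (freely permeant across cell membranes):
2·Na + glucose
= 2·145 + 5.6
= 290 + 5.6
= 295.6 mOsm/kg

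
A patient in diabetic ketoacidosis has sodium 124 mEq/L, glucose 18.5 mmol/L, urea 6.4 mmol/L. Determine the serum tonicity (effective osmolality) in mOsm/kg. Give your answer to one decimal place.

Effective osmolality excludes urea (freely permeant across cell membranes):
2·Na + glucose
= 2·124 + 18.5
= 248 + 18.5
= 266.5 mOsm/kg

266.5 mOsm/kg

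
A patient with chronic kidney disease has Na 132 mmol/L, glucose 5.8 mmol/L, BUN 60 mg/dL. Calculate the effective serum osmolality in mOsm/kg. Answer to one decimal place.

Effective osmolality excludes urea (freely permeant across cell membranes):
2·Na + glucose
= 2·132 + 5.8
= 264 + 5.8
= 269.8 mOsm/kg

269.8 mOsm/kg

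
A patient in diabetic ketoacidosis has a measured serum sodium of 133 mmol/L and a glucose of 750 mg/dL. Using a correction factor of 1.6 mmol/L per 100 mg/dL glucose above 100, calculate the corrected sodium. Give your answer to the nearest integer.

143 mmol/L

Corrected Na = measured Na + 1.6 · (glucose − 100)/100
= 133 + 1.6 · (750 − 100)/100
= 133 + 10.4
= 143.4 mmol/L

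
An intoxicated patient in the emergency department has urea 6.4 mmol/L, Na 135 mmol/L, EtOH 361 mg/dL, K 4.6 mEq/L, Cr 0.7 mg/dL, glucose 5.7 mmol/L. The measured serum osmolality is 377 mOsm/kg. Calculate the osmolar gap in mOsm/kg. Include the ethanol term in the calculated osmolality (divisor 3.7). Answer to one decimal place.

-2.7 mOsm/kg

Calculated osmolality = 2·Na + glucose + urea + ethanol/3.7
= 2·135 + 5.7 + 6.4 + 361/3.7
= 270 + 5.70 + 6.40 + 97.57
= 379.67 mOsm/kg ≈ 379.7 mOsm/kg
Osmolar gap = measured − calculated = 377 − 379.7 = -2.7 mOsm/kg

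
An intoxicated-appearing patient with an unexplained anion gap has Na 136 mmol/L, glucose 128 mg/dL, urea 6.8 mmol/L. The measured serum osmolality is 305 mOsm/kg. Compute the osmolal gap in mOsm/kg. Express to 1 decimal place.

19.1 mOsm/kg

Calculated osmolality = 2·Na + glucose/18 + urea
= 2·136 + 128/18 + 6.8
= 272 + 7.11 + 6.80
= 285.91 mOsm/kg ≈ 285.9 mOsm/kg
Osmolar gap = measured − calculated = 305 − 285.9 = 19.1 mOsm/kg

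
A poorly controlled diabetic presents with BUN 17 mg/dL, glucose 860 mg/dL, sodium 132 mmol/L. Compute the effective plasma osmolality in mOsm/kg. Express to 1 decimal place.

311.8 mOsm/kg

Effective osmolality excludes urea (freely permeant across cell membranes):
2·Na + glucose/18
= 2·132 + 860/18
= 264 + 47.78
= 311.78 mOsm/kg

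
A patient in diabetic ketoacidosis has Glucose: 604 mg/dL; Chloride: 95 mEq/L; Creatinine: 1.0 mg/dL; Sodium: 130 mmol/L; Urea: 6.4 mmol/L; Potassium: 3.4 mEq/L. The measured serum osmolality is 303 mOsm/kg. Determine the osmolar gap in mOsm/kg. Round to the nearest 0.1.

Calculated osmolality = 2·Na + glucose/18 + urea
= 2·130 + 604/18 + 6.4
= 260 + 33.56 + 6.40
= 299.96 mOsm/kg ≈ 300.0 mOsm/kg
Osmolar gap = measured − calculated = 303 − 300.0 = 3.0 mOsm/kg

3.0 mOsm/kg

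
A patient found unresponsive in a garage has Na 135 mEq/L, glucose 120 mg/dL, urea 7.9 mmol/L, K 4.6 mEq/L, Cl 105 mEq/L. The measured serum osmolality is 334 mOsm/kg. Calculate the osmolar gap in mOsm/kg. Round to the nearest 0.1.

49.4 mOsm/kg

Calculated osmolality = 2·Na + glucose/18 + urea
= 2·135 + 120/18 + 7.9
= 270 + 6.67 + 7.90
= 284.57 mOsm/kg ≈ 284.6 mOsm/kg
Osmolar gap = measured − calculated = 334 − 284.6 = 49.4 mOsm/kg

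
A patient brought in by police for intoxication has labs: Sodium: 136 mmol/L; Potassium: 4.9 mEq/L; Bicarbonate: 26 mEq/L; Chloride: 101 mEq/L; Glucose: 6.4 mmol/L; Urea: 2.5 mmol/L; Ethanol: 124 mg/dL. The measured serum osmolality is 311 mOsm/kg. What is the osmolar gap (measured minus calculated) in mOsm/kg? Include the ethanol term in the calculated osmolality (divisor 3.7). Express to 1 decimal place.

-3.4 mOsm/kg

Calculated osmolality = 2·Na + glucose + urea + ethanol/3.7
= 2·136 + 6.4 + 2.5 + 124/3.7
= 272 + 6.40 + 2.50 + 33.51
= 314.41 mOsm/kg ≈ 314.4 mOsm/kg
Osmolar gap = measured − calculated = 311 − 314.4 = -3.4 mOsm/kg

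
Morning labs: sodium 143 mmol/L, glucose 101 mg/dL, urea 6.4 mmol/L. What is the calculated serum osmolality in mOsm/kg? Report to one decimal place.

298.0 mOsm/kg

Calculated osmolality = 2·Na + glucose/18 + urea
= 2·143 + 101/18 + 6.4
= 286 + 5.61 + 6.40
= 298.01 mOsm/kg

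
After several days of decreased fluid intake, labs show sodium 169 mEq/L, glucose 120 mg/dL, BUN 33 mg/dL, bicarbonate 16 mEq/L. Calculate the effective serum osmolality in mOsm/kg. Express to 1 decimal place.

Effective osmolality excludes urea (freely permeant across cell membranes):
2·Na + glucose/18
= 2·169 + 120/18
= 338 + 6.67
= 344.67 mOsm/kg

344.7 mOsm/kg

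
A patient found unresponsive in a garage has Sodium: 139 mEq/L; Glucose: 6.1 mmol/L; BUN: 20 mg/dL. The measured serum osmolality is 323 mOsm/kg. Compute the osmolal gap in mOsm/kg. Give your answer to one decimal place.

Calculated osmolality = 2·Na + glucose + BUN/2.8
= 2·139 + 6.1 + 20/2.8
= 278 + 6.10 + 7.14
= 291.24 mOsm/kg ≈ 291.2 mOsm/kg
Osmolar gap = measured − calculated = 323 − 291.2 = 31.8 mOsm/kg

31.8 mOsm/kg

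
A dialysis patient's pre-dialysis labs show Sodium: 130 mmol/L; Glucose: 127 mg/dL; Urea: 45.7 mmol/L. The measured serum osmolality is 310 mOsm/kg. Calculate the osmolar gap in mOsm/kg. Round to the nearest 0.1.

-2.8 mOsm/kg

Calculated osmolality = 2·Na + glucose/18 + urea
= 2·130 + 127/18 + 45.7
= 260 + 7.06 + 45.70
= 312.76 mOsm/kg ≈ 312.8 mOsm/kg
Osmolar gap = measured − calculated = 310 − 312.8 = -2.8 mOsm/kg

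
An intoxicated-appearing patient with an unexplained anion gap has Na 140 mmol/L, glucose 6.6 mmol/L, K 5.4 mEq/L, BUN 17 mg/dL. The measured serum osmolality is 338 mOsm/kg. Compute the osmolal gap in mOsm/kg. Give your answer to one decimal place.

Calculated osmolality = 2·Na + glucose + BUN/2.8
= 2·140 + 6.6 + 17/2.8
= 280 + 6.60 + 6.07
= 292.67 mOsm/kg ≈ 292.7 mOsm/kg
Osmolar gap = measured − calculated = 338 − 292.7 = 45.3 mOsm/kg

45.3 mOsm/kg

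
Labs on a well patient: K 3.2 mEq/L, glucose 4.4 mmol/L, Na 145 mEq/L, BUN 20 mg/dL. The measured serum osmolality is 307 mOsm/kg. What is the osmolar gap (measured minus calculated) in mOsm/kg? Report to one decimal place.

5.5 mOsm/kg

Calculated osmolality = 2·Na + glucose + BUN/2.8
= 2·145 + 4.4 + 20/2.8
= 290 + 4.40 + 7.14
= 301.54 mOsm/kg ≈ 301.5 mOsm/kg
Osmolar gap = measured − calculated = 307 − 301.5 = 5.5 mOsm/kg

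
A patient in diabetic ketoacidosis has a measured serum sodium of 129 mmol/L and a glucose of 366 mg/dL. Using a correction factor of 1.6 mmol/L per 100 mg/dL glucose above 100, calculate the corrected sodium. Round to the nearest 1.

133 mmol/L

Corrected Na = measured Na + 1.6 · (glucose − 100)/100
= 129 + 1.6 · (366 − 100)/100
= 129 + 4.3
= 133.3 mmol/L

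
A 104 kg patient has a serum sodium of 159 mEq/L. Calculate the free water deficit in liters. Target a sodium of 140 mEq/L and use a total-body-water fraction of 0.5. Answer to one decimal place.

TBW = 0.5 · 104 = 52 L
Free water deficit = TBW · (Na/140 − 1)
= 52 · (159/140 − 1)
= 52 · 0.1357
= 7.06 L

7.1 L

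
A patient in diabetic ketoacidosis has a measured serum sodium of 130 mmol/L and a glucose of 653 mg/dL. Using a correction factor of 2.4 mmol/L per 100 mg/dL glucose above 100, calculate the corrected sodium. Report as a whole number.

143 mmol/L

Corrected Na = measured Na + 2.4 · (glucose − 100)/100
= 130 + 2.4 · (653 − 100)/100
= 130 + 13.3
= 143.3 mmol/L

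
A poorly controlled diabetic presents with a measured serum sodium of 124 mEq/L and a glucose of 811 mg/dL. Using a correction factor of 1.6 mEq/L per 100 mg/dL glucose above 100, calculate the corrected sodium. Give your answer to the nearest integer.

Corrected Na = measured Na + 1.6 · (glucose − 100)/100
= 124 + 1.6 · (811 − 100)/100
= 124 + 11.4
= 135.4 mEq/L

135 mEq/L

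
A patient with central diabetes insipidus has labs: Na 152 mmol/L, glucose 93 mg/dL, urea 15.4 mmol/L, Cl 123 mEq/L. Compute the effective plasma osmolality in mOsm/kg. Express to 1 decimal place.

Effective osmolality excludes urea (freely permeant across cell membranes):
2·Na + glucose/18
= 2·152 + 93/18
= 304 + 5.17
= 309.17 mOsm/kg

309.2 mOsm/kg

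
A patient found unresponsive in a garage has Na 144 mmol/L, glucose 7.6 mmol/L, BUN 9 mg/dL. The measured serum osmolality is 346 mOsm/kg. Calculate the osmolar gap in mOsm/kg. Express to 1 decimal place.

Calculated osmolality = 2·Na + glucose + BUN/2.8
= 2·144 + 7.6 + 9/2.8
= 288 + 7.60 + 3.21
= 298.81 mOsm/kg ≈ 298.8 mOsm/kg
Osmolar gap = measured − calculated = 346 − 298.8 = 47.2 mOsm/kg

47.2 mOsm/kg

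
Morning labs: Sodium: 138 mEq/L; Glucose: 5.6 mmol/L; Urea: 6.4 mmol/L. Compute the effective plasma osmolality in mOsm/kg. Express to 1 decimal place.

281.6 mOsm/kg

Effective osmolality excludes urea (freely permeant across cell membranes):
2·Na + glucose
= 2·138 + 5.6
= 276 + 5.6
= 281.6 mOsm/kg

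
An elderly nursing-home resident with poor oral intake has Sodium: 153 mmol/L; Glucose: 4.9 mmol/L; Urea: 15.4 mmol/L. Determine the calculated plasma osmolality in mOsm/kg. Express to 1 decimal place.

Calculated osmolality = 2·Na + glucose + urea
= 2·153 + 4.9 + 15.4
= 306 + 4.90 + 15.40
= 326.3 mOsm/kg

326.3 mOsm/kg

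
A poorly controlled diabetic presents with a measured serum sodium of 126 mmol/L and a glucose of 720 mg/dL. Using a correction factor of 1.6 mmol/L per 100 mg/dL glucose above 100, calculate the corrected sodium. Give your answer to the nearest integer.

Corrected Na = measured Na + 1.6 · (glucose − 100)/100
= 126 + 1.6 · (720 − 100)/100
= 126 + 9.9
= 135.9 mmol/L

136 mmol/L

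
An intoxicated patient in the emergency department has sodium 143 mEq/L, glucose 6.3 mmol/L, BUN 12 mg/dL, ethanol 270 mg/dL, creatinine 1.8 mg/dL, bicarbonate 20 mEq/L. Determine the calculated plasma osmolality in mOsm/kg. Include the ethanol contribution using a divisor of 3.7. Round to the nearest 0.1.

369.6 mOsm/kg

Calculated osmolality = 2·Na + glucose + BUN/2.8 + ethanol/3.7
= 2·143 + 6.3 + 12/2.8 + 270/3.7
= 286 + 6.30 + 4.29 + 72.97
= 369.56 mOsm/kg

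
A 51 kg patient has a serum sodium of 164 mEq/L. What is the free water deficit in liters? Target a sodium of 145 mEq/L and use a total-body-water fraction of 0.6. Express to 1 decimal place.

4.0 L

TBW = 0.6 · 51 = 30.6 L
Free water deficit = TBW · (Na/145 − 1)
= 30.6 · (164/145 − 1)
= 30.6 · 0.131
= 4.01 L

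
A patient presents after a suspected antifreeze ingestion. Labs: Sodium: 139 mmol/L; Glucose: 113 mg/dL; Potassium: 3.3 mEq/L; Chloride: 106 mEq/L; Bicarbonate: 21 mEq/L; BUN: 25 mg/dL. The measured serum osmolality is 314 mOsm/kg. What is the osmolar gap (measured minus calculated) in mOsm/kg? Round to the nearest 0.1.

20.8 mOsm/kg

Calculated osmolality = 2·Na + glucose/18 + BUN/2.8
= 2·139 + 113/18 + 25/2.8
= 278 + 6.28 + 8.93
= 293.21 mOsm/kg ≈ 293.2 mOsm/kg
Osmolar gap = measured − calculated = 314 − 293.2 = 20.8 mOsm/kg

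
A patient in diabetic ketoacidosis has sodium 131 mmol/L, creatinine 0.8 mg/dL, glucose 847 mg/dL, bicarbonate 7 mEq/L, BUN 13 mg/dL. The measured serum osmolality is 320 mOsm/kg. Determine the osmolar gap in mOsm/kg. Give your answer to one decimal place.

6.3 mOsm/kg

Calculated osmolality = 2·Na + glucose/18 + BUN/2.8
= 2·131 + 847/18 + 13/2.8
= 262 + 47.06 + 4.64
= 313.7 mOsm/kg ≈ 313.7 mOsm/kg
Osmolar gap = measured − calculated = 320 − 313.7 = 6.3 mOsm/kg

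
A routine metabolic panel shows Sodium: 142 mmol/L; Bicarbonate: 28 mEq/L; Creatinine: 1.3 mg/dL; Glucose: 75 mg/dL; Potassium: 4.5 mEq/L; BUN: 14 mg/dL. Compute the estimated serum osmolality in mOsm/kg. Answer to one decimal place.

Calculated osmolality = 2·Na + glucose/18 + BUN/2.8
= 2·142 + 75/18 + 14/2.8
= 284 + 4.17 + 5
= 293.17 mOsm/kg

293.2 mOsm/kg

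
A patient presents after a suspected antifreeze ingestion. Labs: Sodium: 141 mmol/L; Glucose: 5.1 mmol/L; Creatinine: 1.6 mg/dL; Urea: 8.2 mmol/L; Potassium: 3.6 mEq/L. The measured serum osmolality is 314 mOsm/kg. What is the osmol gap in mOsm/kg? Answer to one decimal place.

Calculated osmolality = 2·Na + glucose + urea
= 2·141 + 5.1 + 8.2
= 282 + 5.10 + 8.20
= 295.3 mOsm/kg ≈ 295.3 mOsm/kg
Osmolar gap = measured − calculated = 314 − 295.3 = 18.7 mOsm/kg

18.7 mOsm/kg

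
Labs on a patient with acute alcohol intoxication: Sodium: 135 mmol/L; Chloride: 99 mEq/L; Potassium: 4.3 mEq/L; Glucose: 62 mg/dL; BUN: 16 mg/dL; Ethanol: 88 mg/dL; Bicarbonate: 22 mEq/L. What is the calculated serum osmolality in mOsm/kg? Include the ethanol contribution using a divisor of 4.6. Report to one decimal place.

298.3 mOsm/kg

Calculated osmolality = 2·Na + glucose/18 + BUN/2.8 + ethanol/4.6
= 2·135 + 62/18 + 16/2.8 + 88/4.6
= 270 + 3.44 + 5.71 + 19.13
= 298.28 mOsm/kg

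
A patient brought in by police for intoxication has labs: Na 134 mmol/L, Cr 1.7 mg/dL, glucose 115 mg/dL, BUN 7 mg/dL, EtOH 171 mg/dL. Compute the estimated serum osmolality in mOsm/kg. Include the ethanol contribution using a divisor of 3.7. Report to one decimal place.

Calculated osmolality = 2·Na + glucose/18 + BUN/2.8 + ethanol/3.7
= 2·134 + 115/18 + 7/2.8 + 171/3.7
= 268 + 6.39 + 2.50 + 46.22
= 323.11 mOsm/kg

323.1 mOsm/kg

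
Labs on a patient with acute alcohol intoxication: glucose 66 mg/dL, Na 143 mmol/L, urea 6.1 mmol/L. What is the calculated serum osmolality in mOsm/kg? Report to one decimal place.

295.8 mOsm/kg

Calculated osmolality = 2·Na + glucose/18 + urea
= 2·143 + 66/18 + 6.1
= 286 + 3.67 + 6.10
= 295.77 mOsm/kg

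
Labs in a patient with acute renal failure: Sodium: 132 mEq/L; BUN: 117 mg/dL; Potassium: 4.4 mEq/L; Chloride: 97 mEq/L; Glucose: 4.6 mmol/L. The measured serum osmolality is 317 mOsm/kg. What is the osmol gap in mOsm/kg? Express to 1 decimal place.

Calculated osmolality = 2·Na + glucose + BUN/2.8
= 2·132 + 4.6 + 117/2.8
= 264 + 4.60 + 41.79
= 310.39 mOsm/kg ≈ 310.4 mOsm/kg
Osmolar gap = measured − calculated = 317 − 310.4 = 6.6 mOsm/kg

6.6 mOsm/kg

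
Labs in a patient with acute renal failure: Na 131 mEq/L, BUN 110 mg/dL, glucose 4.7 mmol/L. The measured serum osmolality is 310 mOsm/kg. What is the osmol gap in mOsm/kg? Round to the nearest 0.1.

Calculated osmolality = 2·Na + glucose + BUN/2.8
= 2·131 + 4.7 + 110/2.8
= 262 + 4.70 + 39.29
= 305.99 mOsm/kg ≈ 306.0 mOsm/kg
Osmolar gap = measured − calculated = 310 − 306.0 = 4.0 mOsm/kg

4.0 mOsm/kg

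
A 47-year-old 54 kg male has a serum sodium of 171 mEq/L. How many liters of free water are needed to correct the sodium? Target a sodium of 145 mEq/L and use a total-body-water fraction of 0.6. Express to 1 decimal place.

TBW = 0.6 · 54 = 32.4 L
Free water deficit = TBW · (Na/145 − 1)
= 32.4 · (171/145 − 1)
= 32.4 · 0.1793
= 5.81 L

5.8 L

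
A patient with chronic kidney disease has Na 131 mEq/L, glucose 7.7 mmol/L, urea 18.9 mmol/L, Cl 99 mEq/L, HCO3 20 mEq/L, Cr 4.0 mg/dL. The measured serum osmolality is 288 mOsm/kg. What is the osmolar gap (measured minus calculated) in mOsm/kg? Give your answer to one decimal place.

-0.6 mOsm/kg

Calculated osmolality = 2·Na + glucose + urea
= 2·131 + 7.7 + 18.9
= 262 + 7.70 + 18.90
= 288.6 mOsm/kg ≈ 288.6 mOsm/kg
Osmolar gap = measured − calculated = 288 − 288.6 = -0.6 mOsm/kg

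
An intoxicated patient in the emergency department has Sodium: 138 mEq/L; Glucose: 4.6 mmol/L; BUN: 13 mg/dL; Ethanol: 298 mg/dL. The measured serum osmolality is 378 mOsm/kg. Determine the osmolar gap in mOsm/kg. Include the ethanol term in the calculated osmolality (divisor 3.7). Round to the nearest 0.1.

12.2 mOsm/kg

Calculated osmolality = 2·Na + glucose + BUN/2.8 + ethanol/3.7
= 2·138 + 4.6 + 13/2.8 + 298/3.7
= 276 + 4.60 + 4.64 + 80.54
= 365.78 mOsm/kg ≈ 365.8 mOsm/kg
Osmolar gap = measured − calculated = 378 − 365.8 = 12.2 mOsm/kg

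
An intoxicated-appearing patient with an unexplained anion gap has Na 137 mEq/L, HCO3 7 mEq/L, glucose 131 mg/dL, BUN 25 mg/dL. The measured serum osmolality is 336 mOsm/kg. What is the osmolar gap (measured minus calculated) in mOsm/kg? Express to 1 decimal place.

45.8 mOsm/kg

Calculated osmolality = 2·Na + glucose/18 + BUN/2.8
= 2·137 + 131/18 + 25/2.8
= 274 + 7.28 + 8.93
= 290.21 mOsm/kg ≈ 290.2 mOsm/kg
Osmolar gap = measured − calculated = 336 − 290.2 = 45.8 mOsm/kg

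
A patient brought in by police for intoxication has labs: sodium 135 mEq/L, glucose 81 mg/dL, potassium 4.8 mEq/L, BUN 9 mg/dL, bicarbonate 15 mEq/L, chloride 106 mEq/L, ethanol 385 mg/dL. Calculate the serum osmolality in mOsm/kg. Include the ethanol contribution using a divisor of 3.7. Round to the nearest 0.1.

381.8 mOsm/kg

Calculated osmolality = 2·Na + glucose/18 + BUN/2.8 + ethanol/3.7
= 2·135 + 81/18 + 9/2.8 + 385/3.7
= 270 + 4.50 + 3.21 + 104.05
= 381.76 mOsm/kg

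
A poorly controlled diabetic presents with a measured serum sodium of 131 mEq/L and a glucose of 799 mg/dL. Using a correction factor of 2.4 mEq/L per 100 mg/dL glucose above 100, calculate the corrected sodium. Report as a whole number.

Corrected Na = measured Na + 2.4 · (glucose − 100)/100
= 131 + 2.4 · (799 − 100)/100
= 131 + 16.8
= 147.8 mEq/L

148 mEq/L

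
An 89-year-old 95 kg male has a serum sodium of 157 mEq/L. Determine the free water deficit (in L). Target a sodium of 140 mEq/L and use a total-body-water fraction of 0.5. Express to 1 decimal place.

TBW = 0.5 · 95 = 47.5 L
Free water deficit = TBW · (Na/140 − 1)
= 47.5 · (157/140 − 1)
= 47.5 · 0.1214
= 5.77 L

5.8 L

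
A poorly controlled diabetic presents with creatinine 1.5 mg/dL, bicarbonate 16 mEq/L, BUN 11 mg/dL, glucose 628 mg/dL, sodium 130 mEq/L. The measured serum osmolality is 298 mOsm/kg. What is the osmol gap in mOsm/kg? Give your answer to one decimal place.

-0.8 mOsm/kg

Calculated osmolality = 2·Na + glucose/18 + BUN/2.8
= 2·130 + 628/18 + 11/2.8
= 260 + 34.89 + 3.93
= 298.82 mOsm/kg ≈ 298.8 mOsm/kg
Osmolar gap = measured − calculated = 298 − 298.8 = -0.8 mOsm/kg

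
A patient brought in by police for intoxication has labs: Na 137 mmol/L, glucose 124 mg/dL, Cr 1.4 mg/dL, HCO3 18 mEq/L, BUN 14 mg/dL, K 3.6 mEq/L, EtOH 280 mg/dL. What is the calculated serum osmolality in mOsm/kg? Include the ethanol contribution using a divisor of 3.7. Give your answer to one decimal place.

361.6 mOsm/kg

Calculated osmolality = 2·Na + glucose/18 + BUN/2.8 + ethanol/3.7
= 2·137 + 124/18 + 14/2.8 + 280/3.7
= 274 + 6.89 + 5 + 75.68
= 361.57 mOsm/kg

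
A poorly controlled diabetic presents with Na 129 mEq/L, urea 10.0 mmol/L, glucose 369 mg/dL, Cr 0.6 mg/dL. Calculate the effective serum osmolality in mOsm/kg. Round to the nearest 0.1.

Effective osmolality excludes urea (freely permeant across cell membranes):
2·Na + glucose/18
= 2·129 + 369/18
= 258 + 20.5
= 278.5 mOsm/kg

278.5 mOsm/kg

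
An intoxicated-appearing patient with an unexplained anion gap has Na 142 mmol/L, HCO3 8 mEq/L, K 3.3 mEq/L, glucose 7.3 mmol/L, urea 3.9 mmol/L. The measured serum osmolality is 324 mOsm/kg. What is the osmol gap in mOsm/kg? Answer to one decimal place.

28.8 mOsm/kg

Calculated osmolality = 2·Na + glucose + urea
= 2·142 + 7.3 + 3.9
= 284 + 7.30 + 3.90
= 295.2 mOsm/kg ≈ 295.2 mOsm/kg
Osmolar gap = measured − calculated = 324 − 295.2 = 28.8 mOsm/kg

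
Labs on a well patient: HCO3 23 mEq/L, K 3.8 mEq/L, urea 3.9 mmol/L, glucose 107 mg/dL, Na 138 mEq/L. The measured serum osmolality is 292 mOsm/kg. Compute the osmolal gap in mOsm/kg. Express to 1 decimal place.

Calculated osmolality = 2·Na + glucose/18 + urea
= 2·138 + 107/18 + 3.9
= 276 + 5.94 + 3.90
= 285.84 mOsm/kg ≈ 285.8 mOsm/kg
Osmolar gap = measured − calculated = 292 − 285.8 = 6.2 mOsm/kg

6.2 mOsm/kg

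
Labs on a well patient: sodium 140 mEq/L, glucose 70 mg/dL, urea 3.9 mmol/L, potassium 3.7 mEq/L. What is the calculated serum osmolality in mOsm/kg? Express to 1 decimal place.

287.8 mOsm/kg

Calculated osmolality = 2·Na + glucose/18 + urea
= 2·140 + 70/18 + 3.9
= 280 + 3.89 + 3.90
= 287.79 mOsm/kg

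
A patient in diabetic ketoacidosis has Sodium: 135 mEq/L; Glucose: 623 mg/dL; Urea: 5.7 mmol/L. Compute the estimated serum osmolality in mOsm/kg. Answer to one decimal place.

310.3 mOsm/kg

Calculated osmolality = 2·Na + glucose/18 + urea
= 2·135 + 623/18 + 5.7
= 270 + 34.61 + 5.70
= 310.31 mOsm/kg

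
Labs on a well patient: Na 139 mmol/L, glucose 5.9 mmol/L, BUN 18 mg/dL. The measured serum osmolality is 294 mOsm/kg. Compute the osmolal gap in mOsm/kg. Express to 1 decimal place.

Calculated osmolality = 2·Na + glucose + BUN/2.8
= 2·139 + 5.9 + 18/2.8
= 278 + 5.90 + 6.43
= 290.33 mOsm/kg ≈ 290.3 mOsm/kg
Osmolar gap = measured − calculated = 294 − 290.3 = 3.7 mOsm/kg

3.7 mOsm/kg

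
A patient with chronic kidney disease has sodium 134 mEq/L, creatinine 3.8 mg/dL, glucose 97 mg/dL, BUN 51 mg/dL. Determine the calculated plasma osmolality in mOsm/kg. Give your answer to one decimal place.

Calculated osmolality = 2·Na + glucose/18 + BUN/2.8
= 2·134 + 97/18 + 51/2.8
= 268 + 5.39 + 18.21
= 291.6 mOsm/kg

291.6 mOsm/kg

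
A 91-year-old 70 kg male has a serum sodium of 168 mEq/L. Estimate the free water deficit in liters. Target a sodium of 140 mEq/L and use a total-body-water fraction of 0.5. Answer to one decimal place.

7.0 L

TBW = 0.5 · 70 = 35 L
Free water deficit = TBW · (Na/140 − 1)
= 35 · (168/140 − 1)
= 35 · 0.2
= 7 L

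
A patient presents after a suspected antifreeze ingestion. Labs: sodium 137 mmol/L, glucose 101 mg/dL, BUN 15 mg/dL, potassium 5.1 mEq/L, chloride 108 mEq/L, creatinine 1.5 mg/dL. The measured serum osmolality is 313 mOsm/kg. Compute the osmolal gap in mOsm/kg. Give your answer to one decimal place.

Calculated osmolality = 2·Na + glucose/18 + BUN/2.8
= 2·137 + 101/18 + 15/2.8
= 274 + 5.61 + 5.36
= 284.97 mOsm/kg ≈ 285.0 mOsm/kg
Osmolar gap = measured − calculated = 313 − 285.0 = 28.0 mOsm/kg

28.0 mOsm/kg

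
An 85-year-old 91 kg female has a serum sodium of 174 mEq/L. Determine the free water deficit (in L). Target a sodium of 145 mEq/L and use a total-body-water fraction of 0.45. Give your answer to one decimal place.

8.2 L

TBW = 0.45 · 91 = 40.95 L
Free water deficit = TBW · (Na/145 − 1)
= 40.95 · (174/145 − 1)
= 40.95 · 0.2
= 8.19 L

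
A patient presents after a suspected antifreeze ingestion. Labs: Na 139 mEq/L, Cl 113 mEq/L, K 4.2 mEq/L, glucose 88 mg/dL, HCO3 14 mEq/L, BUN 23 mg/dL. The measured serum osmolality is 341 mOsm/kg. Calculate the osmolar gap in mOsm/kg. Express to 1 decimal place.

Calculated osmolality = 2·Na + glucose/18 + BUN/2.8
= 2·139 + 88/18 + 23/2.8
= 278 + 4.89 + 8.21
= 291.1 mOsm/kg ≈ 291.1 mOsm/kg
Osmolar gap = measured − calculated = 341 − 291.1 = 49.9 mOsm/kg

49.9 mOsm/kg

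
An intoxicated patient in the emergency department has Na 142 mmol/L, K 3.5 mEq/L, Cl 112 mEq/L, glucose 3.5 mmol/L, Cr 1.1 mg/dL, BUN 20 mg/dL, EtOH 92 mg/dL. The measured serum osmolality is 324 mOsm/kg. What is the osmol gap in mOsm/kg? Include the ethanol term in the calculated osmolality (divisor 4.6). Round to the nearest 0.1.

Calculated osmolality = 2·Na + glucose + BUN/2.8 + ethanol/4.6
= 2·142 + 3.5 + 20/2.8 + 92/4.6
= 284 + 3.50 + 7.14 + 20
= 314.64 mOsm/kg ≈ 314.6 mOsm/kg
Osmolar gap = measured − calculated = 324 − 314.6 = 9.4 mOsm/kg

9.4 mOsm/kg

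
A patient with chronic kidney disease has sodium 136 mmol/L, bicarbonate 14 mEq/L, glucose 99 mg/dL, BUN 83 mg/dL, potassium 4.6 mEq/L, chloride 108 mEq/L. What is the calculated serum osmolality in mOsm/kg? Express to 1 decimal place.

Calculated osmolality = 2·Na + glucose/18 + BUN/2.8
= 2·136 + 99/18 + 83/2.8
= 272 + 5.50 + 29.64
= 307.14 mOsm/kg

307.1 mOsm/kg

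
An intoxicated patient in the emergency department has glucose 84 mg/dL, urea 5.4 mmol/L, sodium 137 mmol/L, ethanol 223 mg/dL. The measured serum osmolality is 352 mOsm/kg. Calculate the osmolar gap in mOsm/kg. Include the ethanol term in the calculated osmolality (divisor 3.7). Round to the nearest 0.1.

Calculated osmolality = 2·Na + glucose/18 + urea + ethanol/3.7
= 2·137 + 84/18 + 5.4 + 223/3.7
= 274 + 4.67 + 5.40 + 60.27
= 344.34 mOsm/kg ≈ 344.3 mOsm/kg
Osmolar gap = measured − calculated = 352 − 344.3 = 7.7 mOsm/kg

7.7 mOsm/kg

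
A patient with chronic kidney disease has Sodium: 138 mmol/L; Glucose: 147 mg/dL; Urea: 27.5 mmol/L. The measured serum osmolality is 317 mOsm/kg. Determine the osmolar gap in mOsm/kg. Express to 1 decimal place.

5.3 mOsm/kg

Calculated osmolality = 2·Na + glucose/18 + urea
= 2·138 + 147/18 + 27.5
= 276 + 8.17 + 27.50
= 311.67 mOsm/kg ≈ 311.7 mOsm/kg
Osmolar gap = measured − calculated = 317 − 311.7 = 5.3 mOsm/kg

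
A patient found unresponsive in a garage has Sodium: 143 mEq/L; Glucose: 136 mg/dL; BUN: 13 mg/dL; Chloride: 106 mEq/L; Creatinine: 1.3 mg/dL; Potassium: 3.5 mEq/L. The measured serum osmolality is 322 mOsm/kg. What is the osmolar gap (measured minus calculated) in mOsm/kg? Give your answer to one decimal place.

Calculated osmolality = 2·Na + glucose/18 + BUN/2.8
= 2·143 + 136/18 + 13/2.8
= 286 + 7.56 + 4.64
= 298.2 mOsm/kg ≈ 298.2 mOsm/kg
Osmolar gap = measured − calculated = 322 − 298.2 = 23.8 mOsm/kg

23.8 mOsm/kg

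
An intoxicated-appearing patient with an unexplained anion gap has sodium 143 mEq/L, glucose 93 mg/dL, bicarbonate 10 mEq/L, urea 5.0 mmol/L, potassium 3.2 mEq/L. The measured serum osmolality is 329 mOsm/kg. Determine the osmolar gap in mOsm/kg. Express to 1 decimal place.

32.8 mOsm/kg

Calculated osmolality = 2·Na + glucose/18 + urea
= 2·143 + 93/18 + 5
= 286 + 5.17 + 5
= 296.17 mOsm/kg ≈ 296.2 mOsm/kg
Osmolar gap = measured − calculated = 329 − 296.2 = 32.8 mOsm/kg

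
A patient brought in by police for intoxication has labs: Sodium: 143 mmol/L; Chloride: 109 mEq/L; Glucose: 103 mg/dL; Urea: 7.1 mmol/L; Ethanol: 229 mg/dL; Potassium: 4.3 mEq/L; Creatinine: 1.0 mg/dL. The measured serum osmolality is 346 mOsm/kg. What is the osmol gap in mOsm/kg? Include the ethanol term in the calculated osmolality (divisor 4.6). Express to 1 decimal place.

-2.6 mOsm/kg

Calculated osmolality = 2·Na + glucose/18 + urea + ethanol/4.6
= 2·143 + 103/18 + 7.1 + 229/4.6
= 286 + 5.72 + 7.10 + 49.78
= 348.6 mOsm/kg ≈ 348.6 mOsm/kg
Osmolar gap = measured − calculated = 346 − 348.6 = -2.6 mOsm/kg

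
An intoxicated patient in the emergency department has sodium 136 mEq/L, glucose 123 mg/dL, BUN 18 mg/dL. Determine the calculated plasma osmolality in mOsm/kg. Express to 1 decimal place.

Calculated osmolality = 2·Na + glucose/18 + BUN/2.8
= 2·136 + 123/18 + 18/2.8
= 272 + 6.83 + 6.43
= 285.26 mOsm/kg

285.3 mOsm/kg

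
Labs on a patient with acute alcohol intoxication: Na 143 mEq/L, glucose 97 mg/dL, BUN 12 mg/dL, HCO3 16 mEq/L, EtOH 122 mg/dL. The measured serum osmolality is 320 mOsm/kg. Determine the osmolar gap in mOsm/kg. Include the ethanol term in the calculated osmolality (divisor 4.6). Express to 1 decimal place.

Calculated osmolality = 2·Na + glucose/18 + BUN/2.8 + ethanol/4.6
= 2·143 + 97/18 + 12/2.8 + 122/4.6
= 286 + 5.39 + 4.29 + 26.52
= 322.2 mOsm/kg ≈ 322.2 mOsm/kg
Osmolar gap = measured − calculated = 320 − 322.2 = -2.2 mOsm/kg

-2.2 mOsm/kg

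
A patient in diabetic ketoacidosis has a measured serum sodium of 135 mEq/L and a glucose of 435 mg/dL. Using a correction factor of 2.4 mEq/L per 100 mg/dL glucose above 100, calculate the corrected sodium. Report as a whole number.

143 mEq/L

Corrected Na = measured Na + 2.4 · (glucose − 100)/100
= 135 + 2.4 · (435 − 100)/100
= 135 + 8
= 143 mEq/L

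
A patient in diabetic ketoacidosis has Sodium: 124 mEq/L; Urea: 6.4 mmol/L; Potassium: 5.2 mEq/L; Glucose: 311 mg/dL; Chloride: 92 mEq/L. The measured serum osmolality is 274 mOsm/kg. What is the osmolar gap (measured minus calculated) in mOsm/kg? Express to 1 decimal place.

2.3 mOsm/kg

Calculated osmolality = 2·Na + glucose/18 + urea
= 2·124 + 311/18 + 6.4
= 248 + 17.28 + 6.40
= 271.68 mOsm/kg ≈ 271.7 mOsm/kg
Osmolar gap = measured − calculated = 274 − 271.7 = 2.3 mOsm/kg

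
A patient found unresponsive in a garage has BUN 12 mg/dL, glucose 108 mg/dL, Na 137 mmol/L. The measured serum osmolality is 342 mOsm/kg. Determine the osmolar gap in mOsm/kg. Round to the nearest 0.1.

57.7 mOsm/kg

Calculated osmolality = 2·Na + glucose/18 + BUN/2.8
= 2·137 + 108/18 + 12/2.8
= 274 + 6 + 4.29
= 284.29 mOsm/kg ≈ 284.3 mOsm/kg
Osmolar gap = measured − calculated = 342 − 284.3 = 57.7 mOsm/kg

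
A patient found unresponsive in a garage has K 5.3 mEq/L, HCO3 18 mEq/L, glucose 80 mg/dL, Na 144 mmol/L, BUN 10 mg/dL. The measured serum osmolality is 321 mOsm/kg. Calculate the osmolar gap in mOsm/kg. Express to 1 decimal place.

Calculated osmolality = 2·Na + glucose/18 + BUN/2.8
= 2·144 + 80/18 + 10/2.8
= 288 + 4.44 + 3.57
= 296.01 mOsm/kg ≈ 296.0 mOsm/kg
Osmolar gap = measured − calculated = 321 − 296.0 = 25.0 mOsm/kg

25.0 mOsm/kg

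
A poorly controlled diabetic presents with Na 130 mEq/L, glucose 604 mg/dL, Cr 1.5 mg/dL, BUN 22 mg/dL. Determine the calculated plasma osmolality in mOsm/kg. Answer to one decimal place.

Calculated osmolality = 2·Na + glucose/18 + BUN/2.8
= 2·130 + 604/18 + 22/2.8
= 260 + 33.56 + 7.86
= 301.42 mOsm/kg

301.4 mOsm/kg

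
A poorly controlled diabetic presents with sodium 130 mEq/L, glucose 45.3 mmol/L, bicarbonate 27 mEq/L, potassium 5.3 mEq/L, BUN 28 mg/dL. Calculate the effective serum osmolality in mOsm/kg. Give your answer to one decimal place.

Effective osmolality excludes urea (freely permeant across cell membranes):
2·Na + glucose
= 2·130 + 45.3
= 260 + 45.3
= 305.3 mOsm/kg

305.3 mOsm/kg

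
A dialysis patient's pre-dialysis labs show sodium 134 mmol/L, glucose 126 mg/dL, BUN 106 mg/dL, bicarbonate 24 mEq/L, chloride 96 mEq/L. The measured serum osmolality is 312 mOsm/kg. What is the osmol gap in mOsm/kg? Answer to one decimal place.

-0.9 mOsm/kg

Calculated osmolality = 2·Na + glucose/18 + BUN/2.8
= 2·134 + 126/18 + 106/2.8
= 268 + 7 + 37.86
= 312.86 mOsm/kg ≈ 312.9 mOsm/kg
Osmolar gap = measured − calculated = 312 − 312.9 = -0.9 mOsm/kg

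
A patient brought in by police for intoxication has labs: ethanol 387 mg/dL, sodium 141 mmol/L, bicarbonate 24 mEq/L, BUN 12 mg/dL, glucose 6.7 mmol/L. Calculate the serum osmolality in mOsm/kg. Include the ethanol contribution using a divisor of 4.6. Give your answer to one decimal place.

377.1 mOsm/kg

Calculated osmolality = 2·Na + glucose + BUN/2.8 + ethanol/4.6
= 2·141 + 6.7 + 12/2.8 + 387/4.6
= 282 + 6.70 + 4.29 + 84.13
= 377.12 mOsm/kg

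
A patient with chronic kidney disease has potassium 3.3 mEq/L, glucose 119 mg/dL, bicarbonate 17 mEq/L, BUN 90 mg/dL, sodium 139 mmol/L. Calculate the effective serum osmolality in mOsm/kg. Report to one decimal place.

Effective osmolality excludes urea (freely permeant across cell membranes):
2·Na + glucose/18
= 2·139 + 119/18
= 278 + 6.61
= 284.61 mOsm/kg

284.6 mOsm/kg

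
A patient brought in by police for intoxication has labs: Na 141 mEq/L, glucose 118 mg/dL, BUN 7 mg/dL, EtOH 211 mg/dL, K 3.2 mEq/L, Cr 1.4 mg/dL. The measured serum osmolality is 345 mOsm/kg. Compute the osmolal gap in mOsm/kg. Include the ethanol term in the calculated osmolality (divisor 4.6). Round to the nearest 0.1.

8.1 mOsm/kg

Calculated osmolality = 2·Na + glucose/18 + BUN/2.8 + ethanol/4.6
= 2·141 + 118/18 + 7/2.8 + 211/4.6
= 282 + 6.56 + 2.50 + 45.87
= 336.93 mOsm/kg ≈ 336.9 mOsm/kg
Osmolar gap = measured − calculated = 345 − 336.9 = 8.1 mOsm/kg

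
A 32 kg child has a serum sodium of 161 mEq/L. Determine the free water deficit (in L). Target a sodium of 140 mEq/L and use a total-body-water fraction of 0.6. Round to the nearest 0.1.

2.9 L

TBW = 0.6 · 32 = 19.2 L
Free water deficit = TBW · (Na/140 − 1)
= 19.2 · (161/140 − 1)
= 19.2 · 0.15
= 2.88 L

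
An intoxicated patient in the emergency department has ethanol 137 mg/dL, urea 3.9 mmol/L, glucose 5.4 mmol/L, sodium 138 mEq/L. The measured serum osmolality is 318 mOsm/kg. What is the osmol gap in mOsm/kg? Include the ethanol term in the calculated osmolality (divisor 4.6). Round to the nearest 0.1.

2.9 mOsm/kg

Calculated osmolality = 2·Na + glucose + urea + ethanol/4.6
= 2·138 + 5.4 + 3.9 + 137/4.6
= 276 + 5.40 + 3.90 + 29.78
= 315.08 mOsm/kg ≈ 315.1 mOsm/kg
Osmolar gap = measured − calculated = 318 − 315.1 = 2.9 mOsm/kg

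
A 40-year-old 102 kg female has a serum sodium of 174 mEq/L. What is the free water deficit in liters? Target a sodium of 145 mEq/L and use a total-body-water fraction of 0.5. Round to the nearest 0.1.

TBW = 0.5 · 102 = 51 L
Free water deficit = TBW · (Na/145 − 1)
= 51 · (174/145 − 1)
= 51 · 0.2
= 10.2 L

10.2 L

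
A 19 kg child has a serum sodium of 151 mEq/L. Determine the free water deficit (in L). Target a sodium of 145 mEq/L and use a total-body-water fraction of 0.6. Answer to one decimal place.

0.5 L

TBW = 0.6 · 19 = 11.4 L
Free water deficit = TBW · (Na/145 − 1)
= 11.4 · (151/145 − 1)
= 11.4 · 0.0414
= 0.47 L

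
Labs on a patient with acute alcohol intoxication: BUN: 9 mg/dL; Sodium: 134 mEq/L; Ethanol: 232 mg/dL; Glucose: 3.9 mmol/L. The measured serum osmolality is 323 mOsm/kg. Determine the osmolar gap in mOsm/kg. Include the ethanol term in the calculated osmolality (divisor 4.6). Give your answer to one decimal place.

-2.5 mOsm/kg

Calculated osmolality = 2·Na + glucose + BUN/2.8 + ethanol/4.6
= 2·134 + 3.9 + 9/2.8 + 232/4.6
= 268 + 3.90 + 3.21 + 50.43
= 325.54 mOsm/kg ≈ 325.5 mOsm/kg
Osmolar gap = measured − calculated = 323 − 325.5 = -2.5 mOsm/kg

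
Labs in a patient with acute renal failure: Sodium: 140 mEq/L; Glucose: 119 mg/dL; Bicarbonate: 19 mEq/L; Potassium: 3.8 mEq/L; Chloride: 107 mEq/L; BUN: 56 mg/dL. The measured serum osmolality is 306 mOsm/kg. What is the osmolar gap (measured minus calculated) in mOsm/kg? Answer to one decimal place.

Calculated osmolality = 2·Na + glucose/18 + BUN/2.8
= 2·140 + 119/18 + 56/2.8
= 280 + 6.61 + 20
= 306.61 mOsm/kg ≈ 306.6 mOsm/kg
Osmolar gap = measured − calculated = 306 − 306.6 = -0.6 mOsm/kg

-0.6 mOsm/kg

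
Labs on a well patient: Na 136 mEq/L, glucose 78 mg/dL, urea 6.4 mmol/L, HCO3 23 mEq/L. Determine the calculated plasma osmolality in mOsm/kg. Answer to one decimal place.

Calculated osmolality = 2·Na + glucose/18 + urea
= 2·136 + 78/18 + 6.4
= 272 + 4.33 + 6.40
= 282.73 mOsm/kg

282.7 mOsm/kg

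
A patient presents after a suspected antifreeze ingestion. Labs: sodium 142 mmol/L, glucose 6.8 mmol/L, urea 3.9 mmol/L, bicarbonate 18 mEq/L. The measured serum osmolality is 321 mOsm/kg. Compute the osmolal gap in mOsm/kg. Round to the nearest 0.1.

Calculated osmolality = 2·Na + glucose + urea
= 2·142 + 6.8 + 3.9
= 284 + 6.80 + 3.90
= 294.7 mOsm/kg ≈ 294.7 mOsm/kg
Osmolar gap = measured − calculated = 321 − 294.7 = 26.3 mOsm/kg

26.3 mOsm/kg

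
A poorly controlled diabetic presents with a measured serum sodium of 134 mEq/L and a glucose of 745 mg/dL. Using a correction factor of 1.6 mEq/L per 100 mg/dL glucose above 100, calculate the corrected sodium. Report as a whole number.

144 mEq/L

Corrected Na = measured Na + 1.6 · (glucose − 100)/100
= 134 + 1.6 · (745 − 100)/100
= 134 + 10.3
= 144.3 mEq/L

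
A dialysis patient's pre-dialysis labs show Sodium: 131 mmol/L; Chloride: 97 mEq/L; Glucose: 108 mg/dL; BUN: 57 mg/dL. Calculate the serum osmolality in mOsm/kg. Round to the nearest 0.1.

Calculated osmolality = 2·Na + glucose/18 + BUN/2.8
= 2·131 + 108/18 + 57/2.8
= 262 + 6 + 20.36
= 288.36 mOsm/kg

288.4 mOsm/kg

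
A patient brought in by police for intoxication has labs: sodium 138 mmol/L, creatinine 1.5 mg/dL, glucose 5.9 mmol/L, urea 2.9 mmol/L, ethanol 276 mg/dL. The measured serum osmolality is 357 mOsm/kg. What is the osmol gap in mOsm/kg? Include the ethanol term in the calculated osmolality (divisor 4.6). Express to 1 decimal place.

12.2 mOsm/kg

Calculated osmolality = 2·Na + glucose + urea + ethanol/4.6
= 2·138 + 5.9 + 2.9 + 276/4.6
= 276 + 5.90 + 2.90 + 60
= 344.8 mOsm/kg ≈ 344.8 mOsm/kg
Osmolar gap = measured − calculated = 357 − 344.8 = 12.2 mOsm/kg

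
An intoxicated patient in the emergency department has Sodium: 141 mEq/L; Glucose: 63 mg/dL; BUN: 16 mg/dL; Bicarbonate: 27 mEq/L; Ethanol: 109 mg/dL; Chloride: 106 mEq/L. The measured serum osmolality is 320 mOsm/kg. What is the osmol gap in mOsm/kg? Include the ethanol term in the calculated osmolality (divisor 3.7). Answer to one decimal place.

-0.7 mOsm/kg

Calculated osmolality = 2·Na + glucose/18 + BUN/2.8 + ethanol/3.7
= 2·141 + 63/18 + 16/2.8 + 109/3.7
= 282 + 3.50 + 5.71 + 29.46
= 320.67 mOsm/kg ≈ 320.7 mOsm/kg
Osmolar gap = measured − calculated = 320 − 320.7 = -0.7 mOsm/kg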